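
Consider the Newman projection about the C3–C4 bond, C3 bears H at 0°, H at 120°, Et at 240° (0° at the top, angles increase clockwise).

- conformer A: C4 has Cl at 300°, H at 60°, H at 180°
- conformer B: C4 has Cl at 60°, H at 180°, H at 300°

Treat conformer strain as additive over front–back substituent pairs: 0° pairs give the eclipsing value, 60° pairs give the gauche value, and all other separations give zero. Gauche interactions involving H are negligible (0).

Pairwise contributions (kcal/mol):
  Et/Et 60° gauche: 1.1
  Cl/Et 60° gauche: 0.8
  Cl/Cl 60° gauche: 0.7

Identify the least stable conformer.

A

A (staggered): Et(240°)/Cl(300°) gauche 0.8 → 0.8 kcal/mol.
B (staggered): no non-H gauche contacts → 0.0 kcal/mol.
A has the highest total (0.8 kcal/mol).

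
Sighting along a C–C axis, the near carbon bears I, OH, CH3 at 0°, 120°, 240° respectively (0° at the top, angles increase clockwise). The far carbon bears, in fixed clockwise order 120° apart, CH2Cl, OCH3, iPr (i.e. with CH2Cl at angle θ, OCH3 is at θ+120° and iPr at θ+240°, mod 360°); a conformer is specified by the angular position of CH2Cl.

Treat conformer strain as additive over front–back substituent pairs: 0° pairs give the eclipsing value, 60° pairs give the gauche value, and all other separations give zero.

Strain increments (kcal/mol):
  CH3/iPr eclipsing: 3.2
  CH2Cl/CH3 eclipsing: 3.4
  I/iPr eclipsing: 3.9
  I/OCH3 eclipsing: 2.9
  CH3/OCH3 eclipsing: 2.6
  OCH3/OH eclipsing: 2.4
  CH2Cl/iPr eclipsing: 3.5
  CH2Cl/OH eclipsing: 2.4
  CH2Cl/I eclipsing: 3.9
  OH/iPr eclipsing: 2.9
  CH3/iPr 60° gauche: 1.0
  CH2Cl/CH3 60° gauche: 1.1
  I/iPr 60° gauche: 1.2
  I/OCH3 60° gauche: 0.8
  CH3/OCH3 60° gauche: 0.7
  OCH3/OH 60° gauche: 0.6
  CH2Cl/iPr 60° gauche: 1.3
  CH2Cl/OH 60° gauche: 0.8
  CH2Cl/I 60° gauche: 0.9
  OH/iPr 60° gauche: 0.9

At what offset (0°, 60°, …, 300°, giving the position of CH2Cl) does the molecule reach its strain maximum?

CH2Cl at 0° (eclipsed): I(0°)/CH2Cl(0°) eclipsed 3.9; OH(120°)/OCH3(120°) eclipsed 2.4; CH3(240°)/iPr(240°) eclipsed 3.2 → 9.5 kcal/mol.
CH2Cl at 60° (staggered): I(0°)/CH2Cl(60°) gauche 0.9; I(0°)/iPr(300°) gauche 1.2; OH(120°)/CH2Cl(60°) gauche 0.8; OH(120°)/OCH3(180°) gauche 0.6; CH3(240°)/OCH3(180°) gauche 0.7; CH3(240°)/iPr(300°) gauche 1.0 → 5.2 kcal/mol.
CH2Cl at 120° (eclipsed): I(0°)/iPr(0°) eclipsed 3.9; OH(120°)/CH2Cl(120°) eclipsed 2.4; CH3(240°)/OCH3(240°) eclipsed 2.6 → 8.9 kcal/mol.
CH2Cl at 180° (staggered): I(0°)/OCH3(300°) gauche 0.8; I(0°)/iPr(60°) gauche 1.2; OH(120°)/CH2Cl(180°) gauche 0.8; OH(120°)/iPr(60°) gauche 0.9; CH3(240°)/CH2Cl(180°) gauche 1.1; CH3(240°)/OCH3(300°) gauche 0.7 → 5.5 kcal/mol.
CH2Cl at 240° (eclipsed): I(0°)/OCH3(0°) eclipsed 2.9; OH(120°)/iPr(120°) eclipsed 2.9; CH3(240°)/CH2Cl(240°) eclipsed 3.4 → 9.2 kcal/mol.
CH2Cl at 300° (staggered): I(0°)/CH2Cl(300°) gauche 0.9; I(0°)/OCH3(60°) gauche 0.8; OH(120°)/OCH3(60°) gauche 0.6; OH(120°)/iPr(180°) gauche 0.9; CH3(240°)/CH2Cl(300°) gauche 1.1; CH3(240°)/iPr(180°) gauche 1.0 → 5.3 kcal/mol.
The maximum (9.5 kcal/mol) occurs with CH2Cl at 0°.

0°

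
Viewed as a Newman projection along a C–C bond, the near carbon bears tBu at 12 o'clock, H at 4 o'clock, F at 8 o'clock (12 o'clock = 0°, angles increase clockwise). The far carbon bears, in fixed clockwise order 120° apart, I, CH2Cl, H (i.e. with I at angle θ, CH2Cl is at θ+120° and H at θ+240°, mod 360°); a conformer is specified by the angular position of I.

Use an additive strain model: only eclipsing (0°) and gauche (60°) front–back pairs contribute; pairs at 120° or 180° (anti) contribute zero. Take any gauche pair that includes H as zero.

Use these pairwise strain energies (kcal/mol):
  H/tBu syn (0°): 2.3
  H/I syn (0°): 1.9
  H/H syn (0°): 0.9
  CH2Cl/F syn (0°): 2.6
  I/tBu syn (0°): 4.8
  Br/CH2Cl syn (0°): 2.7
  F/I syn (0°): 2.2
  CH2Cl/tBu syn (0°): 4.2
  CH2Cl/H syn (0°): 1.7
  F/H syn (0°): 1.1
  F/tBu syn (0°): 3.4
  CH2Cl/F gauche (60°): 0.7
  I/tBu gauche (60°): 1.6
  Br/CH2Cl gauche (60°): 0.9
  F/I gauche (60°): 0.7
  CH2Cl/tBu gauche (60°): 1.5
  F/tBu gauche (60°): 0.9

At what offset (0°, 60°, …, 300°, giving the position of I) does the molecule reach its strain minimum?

I at 0° (eclipsed): tBu(0°)/I(0°) eclipsed 4.8; H(120°)/CH2Cl(120°) eclipsed 1.7; F(240°)/H(240°) eclipsed 1.1 → 7.6 kcal/mol.
I at 60° (staggered): tBu(0°)/I(60°) gauche 1.6; F(240°)/CH2Cl(180°) gauche 0.7 → 2.3 kcal/mol.
I at 120° (eclipsed): tBu(0°)/H(0°) eclipsed 2.3; H(120°)/I(120°) eclipsed 1.9; F(240°)/CH2Cl(240°) eclipsed 2.6 → 6.8 kcal/mol.
I at 180° (staggered): tBu(0°)/CH2Cl(300°) gauche 1.5; F(240°)/I(180°) gauche 0.7; F(240°)/CH2Cl(300°) gauche 0.7 → 2.9 kcal/mol.
I at 240° (eclipsed): tBu(0°)/CH2Cl(0°) eclipsed 4.2; H(120°)/H(120°) eclipsed 0.9; F(240°)/I(240°) eclipsed 2.2 → 7.3 kcal/mol.
I at 300° (staggered): tBu(0°)/I(300°) gauche 1.6; tBu(0°)/CH2Cl(60°) gauche 1.5; F(240°)/I(300°) gauche 0.7 → 3.8 kcal/mol.
The minimum (2.3 kcal/mol) occurs with I at 60°.

60°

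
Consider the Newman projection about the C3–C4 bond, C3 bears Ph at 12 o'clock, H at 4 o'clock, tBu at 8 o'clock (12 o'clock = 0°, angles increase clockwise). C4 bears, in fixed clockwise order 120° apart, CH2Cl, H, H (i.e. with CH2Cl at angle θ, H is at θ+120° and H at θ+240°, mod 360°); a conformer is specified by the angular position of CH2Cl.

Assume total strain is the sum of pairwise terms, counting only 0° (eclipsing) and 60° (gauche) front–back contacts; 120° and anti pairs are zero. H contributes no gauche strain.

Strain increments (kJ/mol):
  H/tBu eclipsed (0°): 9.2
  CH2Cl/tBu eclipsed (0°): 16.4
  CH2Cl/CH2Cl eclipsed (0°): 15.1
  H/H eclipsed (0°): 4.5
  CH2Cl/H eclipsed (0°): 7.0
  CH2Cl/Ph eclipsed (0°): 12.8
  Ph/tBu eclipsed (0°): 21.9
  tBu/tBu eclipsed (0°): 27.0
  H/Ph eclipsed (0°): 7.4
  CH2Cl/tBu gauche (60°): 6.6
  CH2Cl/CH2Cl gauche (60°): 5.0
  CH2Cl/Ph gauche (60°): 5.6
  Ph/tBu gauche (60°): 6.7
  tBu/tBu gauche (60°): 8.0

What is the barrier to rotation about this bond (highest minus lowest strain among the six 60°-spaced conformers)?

22.7 kJ/mol

CH2Cl at 0° (eclipsed): Ph–CH2Cl eclipsed, H–H eclipsed, tBu–H eclipsed; 12.8 + 4.5 + 9.2 = 26.5 kJ/mol.
CH2Cl at 60° (staggered): Ph–CH2Cl gauche; 5.6 = 5.6 kJ/mol.
CH2Cl at 120° (eclipsed): Ph–H eclipsed, H–CH2Cl eclipsed, tBu–H eclipsed; 7.4 + 7.0 + 9.2 = 23.6 kJ/mol.
CH2Cl at 180° (staggered): tBu–CH2Cl gauche; 6.6 = 6.6 kJ/mol.
CH2Cl at 240° (eclipsed): Ph–H eclipsed, H–H eclipsed, tBu–CH2Cl eclipsed; 7.4 + 4.5 + 16.4 = 28.3 kJ/mol.
CH2Cl at 300° (staggered): Ph–CH2Cl gauche, tBu–CH2Cl gauche; 5.6 + 6.6 = 12.2 kJ/mol.
Max at 240° (28.3 kJ/mol), min at 60° (5.6 kJ/mol); barrier = 22.7 kJ/mol.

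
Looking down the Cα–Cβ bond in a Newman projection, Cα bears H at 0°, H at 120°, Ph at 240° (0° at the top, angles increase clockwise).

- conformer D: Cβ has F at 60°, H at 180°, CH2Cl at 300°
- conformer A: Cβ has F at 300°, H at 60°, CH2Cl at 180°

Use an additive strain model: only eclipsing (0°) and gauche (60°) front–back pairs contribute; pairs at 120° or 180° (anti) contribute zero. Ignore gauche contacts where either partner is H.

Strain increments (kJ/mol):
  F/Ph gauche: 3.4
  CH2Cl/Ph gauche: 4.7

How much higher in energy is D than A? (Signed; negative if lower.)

-3.4 kJ/mol

D (staggered): Ph(240°)/CH2Cl(300°) gauche 4.7 → 4.7 kJ/mol.
A (staggered): Ph(240°)/F(300°) gauche 3.4; Ph(240°)/CH2Cl(180°) gauche 4.7 → 8.1 kJ/mol.
E(D) − E(A) = 4.7 − 8.1 = -3.4 kJ/mol.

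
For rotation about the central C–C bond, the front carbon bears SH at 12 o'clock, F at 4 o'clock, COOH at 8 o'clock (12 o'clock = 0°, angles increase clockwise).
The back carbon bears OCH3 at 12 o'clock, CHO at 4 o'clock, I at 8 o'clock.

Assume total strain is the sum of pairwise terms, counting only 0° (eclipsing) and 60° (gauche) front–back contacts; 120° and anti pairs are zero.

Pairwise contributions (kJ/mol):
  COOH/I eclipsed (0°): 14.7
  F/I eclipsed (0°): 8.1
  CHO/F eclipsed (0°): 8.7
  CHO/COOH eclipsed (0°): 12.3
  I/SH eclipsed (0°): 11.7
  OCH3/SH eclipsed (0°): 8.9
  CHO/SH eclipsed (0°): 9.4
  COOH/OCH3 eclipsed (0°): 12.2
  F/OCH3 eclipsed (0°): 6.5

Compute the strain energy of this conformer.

This conformer (eclipsed): SH–OCH3 eclipsed, F–CHO eclipsed, COOH–I eclipsed; 8.9 + 8.7 + 14.7 = 32.3 kJ/mol.

32.3 kJ/mol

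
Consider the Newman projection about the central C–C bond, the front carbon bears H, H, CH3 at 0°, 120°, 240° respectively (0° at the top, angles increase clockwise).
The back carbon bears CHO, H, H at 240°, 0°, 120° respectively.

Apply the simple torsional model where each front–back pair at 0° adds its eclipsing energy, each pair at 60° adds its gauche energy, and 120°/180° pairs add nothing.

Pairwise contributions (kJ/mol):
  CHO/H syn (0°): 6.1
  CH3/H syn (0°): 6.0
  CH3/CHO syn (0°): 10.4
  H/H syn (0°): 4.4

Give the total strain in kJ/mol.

19.2 kJ/mol

This conformer (eclipsed): H–H eclipsed, H–H eclipsed, CH3–CHO eclipsed; 4.4 + 4.4 + 10.4 = 19.2 kJ/mol.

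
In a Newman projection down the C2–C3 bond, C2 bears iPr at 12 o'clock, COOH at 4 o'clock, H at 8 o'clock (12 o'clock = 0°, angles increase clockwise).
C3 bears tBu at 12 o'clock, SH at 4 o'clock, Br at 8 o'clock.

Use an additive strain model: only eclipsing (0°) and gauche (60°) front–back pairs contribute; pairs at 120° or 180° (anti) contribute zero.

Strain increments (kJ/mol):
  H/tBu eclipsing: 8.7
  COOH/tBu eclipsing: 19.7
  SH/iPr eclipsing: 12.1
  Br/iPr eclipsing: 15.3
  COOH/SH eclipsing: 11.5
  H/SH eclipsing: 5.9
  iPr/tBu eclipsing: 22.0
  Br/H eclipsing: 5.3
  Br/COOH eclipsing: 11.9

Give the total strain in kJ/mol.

This conformer (eclipsed): iPr(0°)/tBu(0°) eclipsed 22.0; COOH(120°)/SH(120°) eclipsed 11.5; H(240°)/Br(240°) eclipsed 5.3 → 38.8 kJ/mol.

38.8 kJ/mol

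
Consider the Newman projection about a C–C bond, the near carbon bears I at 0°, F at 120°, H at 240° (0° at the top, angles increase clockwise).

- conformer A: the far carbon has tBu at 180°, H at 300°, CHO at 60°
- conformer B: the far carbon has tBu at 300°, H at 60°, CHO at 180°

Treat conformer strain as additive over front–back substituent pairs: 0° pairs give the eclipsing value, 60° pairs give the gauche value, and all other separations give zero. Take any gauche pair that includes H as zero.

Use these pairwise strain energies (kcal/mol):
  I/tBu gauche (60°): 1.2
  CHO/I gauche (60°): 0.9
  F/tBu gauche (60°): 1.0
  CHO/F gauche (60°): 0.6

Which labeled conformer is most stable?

A (staggered): I–CHO gauche, F–tBu gauche, F–CHO gauche; 0.9 + 1.0 + 0.6 = 2.5 kcal/mol.
B (staggered): I–tBu gauche, F–CHO gauche; 1.2 + 0.6 = 1.8 kcal/mol.
B has the lowest total (1.8 kcal/mol).

B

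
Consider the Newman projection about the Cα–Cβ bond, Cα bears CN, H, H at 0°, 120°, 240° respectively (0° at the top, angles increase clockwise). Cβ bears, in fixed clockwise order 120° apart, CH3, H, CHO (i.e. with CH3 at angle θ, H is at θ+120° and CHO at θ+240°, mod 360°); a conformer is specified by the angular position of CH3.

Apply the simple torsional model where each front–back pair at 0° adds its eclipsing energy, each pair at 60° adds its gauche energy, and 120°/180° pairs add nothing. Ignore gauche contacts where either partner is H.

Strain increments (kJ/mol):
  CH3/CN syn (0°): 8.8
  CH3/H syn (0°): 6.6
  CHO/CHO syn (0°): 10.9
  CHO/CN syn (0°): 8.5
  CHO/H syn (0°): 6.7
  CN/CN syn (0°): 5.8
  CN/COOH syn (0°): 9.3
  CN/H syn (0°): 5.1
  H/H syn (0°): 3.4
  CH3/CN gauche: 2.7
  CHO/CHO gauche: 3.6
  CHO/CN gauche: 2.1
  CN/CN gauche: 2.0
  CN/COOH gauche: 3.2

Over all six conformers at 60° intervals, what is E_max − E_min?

16.8 kJ/mol

CH3 at 0° is eclipsed. CN at 0° is eclipsed with CH3 at 0° (8.8); H at 120° is eclipsed with H at 120° (3.4); H at 240° is eclipsed with CHO at 240° (6.7). Total 18.9 kJ/mol.
CH3 at 60° is staggered. CN at 0° is gauche with CH3 at 60° (2.7); CN at 0° is gauche with CHO at 300° (2.1). Total 4.8 kJ/mol.
CH3 at 120° is eclipsed. CN at 0° is eclipsed with CHO at 0° (8.5); H at 120° is eclipsed with CH3 at 120° (6.6); H at 240° is eclipsed with H at 240° (3.4). Total 18.5 kJ/mol.
CH3 at 180° is staggered. CN at 0° is gauche with CHO at 60° (2.1). Total 2.1 kJ/mol.
CH3 at 240° is eclipsed. CN at 0° is eclipsed with H at 0° (5.1); H at 120° is eclipsed with CHO at 120° (6.7); H at 240° is eclipsed with CH3 at 240° (6.6). Total 18.4 kJ/mol.
CH3 at 300° is staggered. CN at 0° is gauche with CH3 at 300° (2.7). Total 2.7 kJ/mol.
Max at 0° (18.9 kJ/mol), min at 180° (2.1 kJ/mol); barrier = 16.8 kJ/mol.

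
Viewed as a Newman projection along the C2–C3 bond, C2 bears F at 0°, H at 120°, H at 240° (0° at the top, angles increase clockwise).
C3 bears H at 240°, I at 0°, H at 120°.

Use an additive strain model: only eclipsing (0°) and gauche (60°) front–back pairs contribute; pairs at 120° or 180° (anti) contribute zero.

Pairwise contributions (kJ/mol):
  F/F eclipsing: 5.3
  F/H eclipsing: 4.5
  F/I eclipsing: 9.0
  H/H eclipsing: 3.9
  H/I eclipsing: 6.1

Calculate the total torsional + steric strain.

This conformer (eclipsed): F(0°)/I(0°) eclipsed 9.0; H(120°)/H(120°) eclipsed 3.9; H(240°)/H(240°) eclipsed 3.9 → 16.8 kJ/mol.

16.8 kJ/mol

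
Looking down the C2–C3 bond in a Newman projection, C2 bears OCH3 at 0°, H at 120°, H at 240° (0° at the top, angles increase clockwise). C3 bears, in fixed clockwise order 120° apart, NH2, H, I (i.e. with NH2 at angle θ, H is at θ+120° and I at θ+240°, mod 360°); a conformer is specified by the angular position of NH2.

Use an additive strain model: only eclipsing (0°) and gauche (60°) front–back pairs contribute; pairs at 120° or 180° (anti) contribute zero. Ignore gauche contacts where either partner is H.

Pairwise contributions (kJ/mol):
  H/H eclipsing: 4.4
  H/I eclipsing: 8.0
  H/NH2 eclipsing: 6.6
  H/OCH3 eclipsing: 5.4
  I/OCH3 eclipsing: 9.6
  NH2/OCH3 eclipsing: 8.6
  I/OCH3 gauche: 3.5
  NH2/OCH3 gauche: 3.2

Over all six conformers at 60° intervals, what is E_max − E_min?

NH2 at 0° (eclipsed): OCH3–NH2 eclipsed, H–H eclipsed, H–I eclipsed; 8.6 + 4.4 + 8.0 = 21.0 kJ/mol.
NH2 at 60° (staggered): OCH3–NH2 gauche, OCH3–I gauche; 3.2 + 3.5 = 6.7 kJ/mol.
NH2 at 120° (eclipsed): OCH3–I eclipsed, H–NH2 eclipsed, H–H eclipsed; 9.6 + 6.6 + 4.4 = 20.6 kJ/mol.
NH2 at 180° (staggered): OCH3–I gauche; 3.5 = 3.5 kJ/mol.
NH2 at 240° (eclipsed): OCH3–H eclipsed, H–I eclipsed, H–NH2 eclipsed; 5.4 + 8.0 + 6.6 = 20.0 kJ/mol.
NH2 at 300° (staggered): OCH3–NH2 gauche; 3.2 = 3.2 kJ/mol.
Max at 0° (21.0 kJ/mol), min at 300° (3.2 kJ/mol); barrier = 17.8 kJ/mol.

17.8 kJ/mol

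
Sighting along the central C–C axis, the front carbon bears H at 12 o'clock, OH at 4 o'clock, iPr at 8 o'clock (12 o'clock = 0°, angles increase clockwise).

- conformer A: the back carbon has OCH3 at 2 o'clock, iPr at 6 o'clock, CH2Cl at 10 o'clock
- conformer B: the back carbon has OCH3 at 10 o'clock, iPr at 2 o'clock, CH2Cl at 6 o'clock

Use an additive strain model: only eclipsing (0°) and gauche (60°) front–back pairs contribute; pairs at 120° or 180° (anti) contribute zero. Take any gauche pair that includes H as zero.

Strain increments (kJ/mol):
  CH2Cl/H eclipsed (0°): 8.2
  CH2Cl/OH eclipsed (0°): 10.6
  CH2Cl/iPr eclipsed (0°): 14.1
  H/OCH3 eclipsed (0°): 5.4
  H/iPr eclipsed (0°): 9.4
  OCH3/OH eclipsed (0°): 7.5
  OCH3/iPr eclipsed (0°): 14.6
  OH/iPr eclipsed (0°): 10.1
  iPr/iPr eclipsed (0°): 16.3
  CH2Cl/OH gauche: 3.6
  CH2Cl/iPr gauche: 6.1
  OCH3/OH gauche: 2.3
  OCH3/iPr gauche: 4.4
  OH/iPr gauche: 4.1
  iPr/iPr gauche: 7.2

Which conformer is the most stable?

B

A (staggered): OH(120°)/OCH3(60°) gauche 2.3; OH(120°)/iPr(180°) gauche 4.1; iPr(240°)/iPr(180°) gauche 7.2; iPr(240°)/CH2Cl(300°) gauche 6.1 → 19.7 kJ/mol.
B (staggered): OH(120°)/iPr(60°) gauche 4.1; OH(120°)/CH2Cl(180°) gauche 3.6; iPr(240°)/OCH3(300°) gauche 4.4; iPr(240°)/CH2Cl(180°) gauche 6.1 → 18.2 kJ/mol.
B has the lowest total (18.2 kJ/mol).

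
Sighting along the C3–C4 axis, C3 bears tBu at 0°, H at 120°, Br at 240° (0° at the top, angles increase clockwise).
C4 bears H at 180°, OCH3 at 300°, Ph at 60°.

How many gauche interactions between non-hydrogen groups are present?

3

Non-H gauche pairs: tBu(0°)/OCH3(300°); tBu(0°)/Ph(60°); Br(240°)/OCH3(300°) — 3 interactions.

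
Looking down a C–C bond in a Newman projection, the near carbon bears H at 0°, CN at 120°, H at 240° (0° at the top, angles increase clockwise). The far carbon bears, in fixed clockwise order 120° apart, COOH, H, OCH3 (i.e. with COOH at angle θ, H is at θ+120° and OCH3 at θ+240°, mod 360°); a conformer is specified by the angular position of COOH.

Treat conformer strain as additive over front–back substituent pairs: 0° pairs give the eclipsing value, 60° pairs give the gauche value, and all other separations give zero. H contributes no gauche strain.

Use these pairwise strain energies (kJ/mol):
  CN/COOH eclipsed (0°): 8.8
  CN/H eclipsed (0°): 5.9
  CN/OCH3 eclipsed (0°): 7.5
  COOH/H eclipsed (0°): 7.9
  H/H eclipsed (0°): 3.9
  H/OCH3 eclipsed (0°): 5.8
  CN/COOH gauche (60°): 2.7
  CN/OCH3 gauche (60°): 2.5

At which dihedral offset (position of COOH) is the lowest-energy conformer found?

COOH at 0° (eclipsed): H–COOH eclipsed, CN–H eclipsed, H–OCH3 eclipsed; 7.9 + 5.9 + 5.8 = 19.6 kJ/mol.
COOH at 60° (staggered): CN–COOH gauche; 2.7 = 2.7 kJ/mol.
COOH at 120° (eclipsed): H–OCH3 eclipsed, CN–COOH eclipsed, H–H eclipsed; 5.8 + 8.8 + 3.9 = 18.5 kJ/mol.
COOH at 180° (staggered): CN–COOH gauche, CN–OCH3 gauche; 2.7 + 2.5 = 5.2 kJ/mol.
COOH at 240° (eclipsed): H–H eclipsed, CN–OCH3 eclipsed, H–COOH eclipsed; 3.9 + 7.5 + 7.9 = 19.3 kJ/mol.
COOH at 300° (staggered): CN–OCH3 gauche; 2.5 = 2.5 kJ/mol.
The minimum (2.5 kJ/mol) occurs with COOH at 300°.

300°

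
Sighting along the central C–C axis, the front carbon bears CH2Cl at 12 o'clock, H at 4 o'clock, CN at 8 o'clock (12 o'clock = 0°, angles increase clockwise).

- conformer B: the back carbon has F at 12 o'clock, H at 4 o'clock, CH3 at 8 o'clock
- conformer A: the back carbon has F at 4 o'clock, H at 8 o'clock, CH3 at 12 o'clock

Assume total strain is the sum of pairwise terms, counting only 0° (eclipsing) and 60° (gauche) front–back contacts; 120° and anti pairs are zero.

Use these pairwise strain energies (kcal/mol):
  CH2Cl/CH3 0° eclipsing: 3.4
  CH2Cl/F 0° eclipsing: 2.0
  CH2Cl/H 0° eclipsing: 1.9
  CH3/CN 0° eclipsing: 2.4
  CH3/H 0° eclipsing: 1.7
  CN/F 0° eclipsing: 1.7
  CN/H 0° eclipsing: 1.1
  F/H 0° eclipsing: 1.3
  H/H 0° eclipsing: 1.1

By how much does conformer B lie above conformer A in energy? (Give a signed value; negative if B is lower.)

B (eclipsed): CH2Cl–F eclipsed, H–H eclipsed, CN–CH3 eclipsed; 2.0 + 1.1 + 2.4 = 5.5 kcal/mol.
A (eclipsed): CH2Cl–CH3 eclipsed, H–F eclipsed, CN–H eclipsed; 3.4 + 1.3 + 1.1 = 5.8 kcal/mol.
E(B) − E(A) = 5.5 − 5.8 = -0.3 kcal/mol.

-0.3 kcal/mol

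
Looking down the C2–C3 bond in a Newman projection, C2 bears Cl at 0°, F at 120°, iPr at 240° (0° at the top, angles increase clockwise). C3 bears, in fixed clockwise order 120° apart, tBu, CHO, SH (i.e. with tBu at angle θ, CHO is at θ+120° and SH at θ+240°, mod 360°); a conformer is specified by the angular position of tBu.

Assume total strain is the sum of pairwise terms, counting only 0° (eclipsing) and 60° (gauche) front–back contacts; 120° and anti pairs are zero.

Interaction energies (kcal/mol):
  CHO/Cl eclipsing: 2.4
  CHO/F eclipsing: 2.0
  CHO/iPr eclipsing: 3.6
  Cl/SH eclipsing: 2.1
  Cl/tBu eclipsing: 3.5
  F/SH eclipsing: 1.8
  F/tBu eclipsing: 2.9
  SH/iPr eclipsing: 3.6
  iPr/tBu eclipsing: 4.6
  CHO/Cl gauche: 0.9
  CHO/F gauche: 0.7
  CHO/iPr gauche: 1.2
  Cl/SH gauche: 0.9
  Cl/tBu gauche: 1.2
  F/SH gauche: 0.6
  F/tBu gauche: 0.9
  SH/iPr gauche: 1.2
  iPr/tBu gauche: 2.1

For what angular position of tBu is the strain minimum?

tBu at 0° (eclipsed): Cl(0°)/tBu(0°) eclipsed 3.5; F(120°)/CHO(120°) eclipsed 2.0; iPr(240°)/SH(240°) eclipsed 3.6 → 9.1 kcal/mol.
tBu at 60° (staggered): Cl(0°)/tBu(60°) gauche 1.2; Cl(0°)/SH(300°) gauche 0.9; F(120°)/tBu(60°) gauche 0.9; F(120°)/CHO(180°) gauche 0.7; iPr(240°)/CHO(180°) gauche 1.2; iPr(240°)/SH(300°) gauche 1.2 → 6.1 kcal/mol.
tBu at 120° (eclipsed): Cl(0°)/SH(0°) eclipsed 2.1; F(120°)/tBu(120°) eclipsed 2.9; iPr(240°)/CHO(240°) eclipsed 3.6 → 8.6 kcal/mol.
tBu at 180° (staggered): Cl(0°)/CHO(300°) gauche 0.9; Cl(0°)/SH(60°) gauche 0.9; F(120°)/tBu(180°) gauche 0.9; F(120°)/SH(60°) gauche 0.6; iPr(240°)/tBu(180°) gauche 2.1; iPr(240°)/CHO(300°) gauche 1.2 → 6.6 kcal/mol.
tBu at 240° (eclipsed): Cl(0°)/CHO(0°) eclipsed 2.4; F(120°)/SH(120°) eclipsed 1.8; iPr(240°)/tBu(240°) eclipsed 4.6 → 8.8 kcal/mol.
tBu at 300° (staggered): Cl(0°)/tBu(300°) gauche 1.2; Cl(0°)/CHO(60°) gauche 0.9; F(120°)/CHO(60°) gauche 0.7; F(120°)/SH(180°) gauche 0.6; iPr(240°)/tBu(300°) gauche 2.1; iPr(240°)/SH(180°) gauche 1.2 → 6.7 kcal/mol.
The minimum (6.1 kcal/mol) occurs with tBu at 60°.

60°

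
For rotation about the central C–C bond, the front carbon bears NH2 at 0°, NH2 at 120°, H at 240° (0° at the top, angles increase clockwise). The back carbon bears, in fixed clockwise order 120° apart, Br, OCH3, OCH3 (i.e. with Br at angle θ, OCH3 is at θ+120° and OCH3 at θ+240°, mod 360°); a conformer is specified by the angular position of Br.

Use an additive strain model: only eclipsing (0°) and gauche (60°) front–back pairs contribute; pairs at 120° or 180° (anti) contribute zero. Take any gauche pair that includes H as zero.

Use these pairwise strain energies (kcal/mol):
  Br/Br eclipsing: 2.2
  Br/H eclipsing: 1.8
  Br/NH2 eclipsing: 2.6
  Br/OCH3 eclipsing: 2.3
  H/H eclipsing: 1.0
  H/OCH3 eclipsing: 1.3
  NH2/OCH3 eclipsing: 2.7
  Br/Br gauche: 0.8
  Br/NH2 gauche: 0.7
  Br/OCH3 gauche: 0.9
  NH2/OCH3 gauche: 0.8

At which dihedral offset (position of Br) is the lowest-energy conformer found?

Br at 0° is eclipsed. NH2 at 0° is eclipsed with Br at 0° (2.6); NH2 at 120° is eclipsed with OCH3 at 120° (2.7); H at 240° is eclipsed with OCH3 at 240° (1.3). Total 6.6 kcal/mol.
Br at 60° is staggered. NH2 at 0° is gauche with Br at 60° (0.7); NH2 at 0° is gauche with OCH3 at 300° (0.8); NH2 at 120° is gauche with Br at 60° (0.7); NH2 at 120° is gauche with OCH3 at 180° (0.8). Total 3.0 kcal/mol.
Br at 120° is eclipsed. NH2 at 0° is eclipsed with OCH3 at 0° (2.7); NH2 at 120° is eclipsed with Br at 120° (2.6); H at 240° is eclipsed with OCH3 at 240° (1.3). Total 6.6 kcal/mol.
Br at 180° is staggered. NH2 at 0° is gauche with OCH3 at 300° (0.8); NH2 at 0° is gauche with OCH3 at 60° (0.8); NH2 at 120° is gauche with Br at 180° (0.7); NH2 at 120° is gauche with OCH3 at 60° (0.8). Total 3.1 kcal/mol.
Br at 240° is eclipsed. NH2 at 0° is eclipsed with OCH3 at 0° (2.7); NH2 at 120° is eclipsed with OCH3 at 120° (2.7); H at 240° is eclipsed with Br at 240° (1.8). Total 7.2 kcal/mol.
Br at 300° is staggered. NH2 at 0° is gauche with Br at 300° (0.7); NH2 at 0° is gauche with OCH3 at 60° (0.8); NH2 at 120° is gauche with OCH3 at 60° (0.8); NH2 at 120° is gauche with OCH3 at 180° (0.8). Total 3.1 kcal/mol.
The minimum (3.0 kcal/mol) occurs with Br at 60°.

60°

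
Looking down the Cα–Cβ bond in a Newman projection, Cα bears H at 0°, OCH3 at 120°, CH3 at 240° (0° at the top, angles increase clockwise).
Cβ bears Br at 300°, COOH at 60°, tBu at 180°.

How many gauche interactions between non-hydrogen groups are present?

4

Non-H gauche pairs: OCH3(120°)/COOH(60°); OCH3(120°)/tBu(180°); CH3(240°)/Br(300°); CH3(240°)/tBu(180°) — 4 interactions.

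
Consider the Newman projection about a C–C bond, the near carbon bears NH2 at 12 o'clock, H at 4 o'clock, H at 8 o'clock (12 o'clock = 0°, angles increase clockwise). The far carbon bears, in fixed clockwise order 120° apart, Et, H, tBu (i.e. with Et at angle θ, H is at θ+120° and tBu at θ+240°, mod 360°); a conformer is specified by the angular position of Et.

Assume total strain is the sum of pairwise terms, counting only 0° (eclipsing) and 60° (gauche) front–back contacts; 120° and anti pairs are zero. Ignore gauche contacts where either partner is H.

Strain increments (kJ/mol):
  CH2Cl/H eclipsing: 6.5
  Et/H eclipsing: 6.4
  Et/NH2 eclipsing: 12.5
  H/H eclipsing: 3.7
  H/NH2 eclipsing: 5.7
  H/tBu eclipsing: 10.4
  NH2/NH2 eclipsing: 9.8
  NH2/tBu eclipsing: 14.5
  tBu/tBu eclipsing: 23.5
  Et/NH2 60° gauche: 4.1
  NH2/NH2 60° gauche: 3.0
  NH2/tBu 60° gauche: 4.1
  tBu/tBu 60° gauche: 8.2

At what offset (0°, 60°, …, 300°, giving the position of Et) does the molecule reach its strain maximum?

0°

Et at 0° (eclipsed): NH2(0°)/Et(0°) eclipsed 12.5; H(120°)/H(120°) eclipsed 3.7; H(240°)/tBu(240°) eclipsed 10.4 → 26.6 kJ/mol.
Et at 60° (staggered): NH2(0°)/Et(60°) gauche 4.1; NH2(0°)/tBu(300°) gauche 4.1 → 8.2 kJ/mol.
Et at 120° (eclipsed): NH2(0°)/tBu(0°) eclipsed 14.5; H(120°)/Et(120°) eclipsed 6.4; H(240°)/H(240°) eclipsed 3.7 → 24.6 kJ/mol.
Et at 180° (staggered): NH2(0°)/tBu(60°) gauche 4.1 → 4.1 kJ/mol.
Et at 240° (eclipsed): NH2(0°)/H(0°) eclipsed 5.7; H(120°)/tBu(120°) eclipsed 10.4; H(240°)/Et(240°) eclipsed 6.4 → 22.5 kJ/mol.
Et at 300° (staggered): NH2(0°)/Et(300°) gauche 4.1 → 4.1 kJ/mol.
The maximum (26.6 kJ/mol) occurs with Et at 0°.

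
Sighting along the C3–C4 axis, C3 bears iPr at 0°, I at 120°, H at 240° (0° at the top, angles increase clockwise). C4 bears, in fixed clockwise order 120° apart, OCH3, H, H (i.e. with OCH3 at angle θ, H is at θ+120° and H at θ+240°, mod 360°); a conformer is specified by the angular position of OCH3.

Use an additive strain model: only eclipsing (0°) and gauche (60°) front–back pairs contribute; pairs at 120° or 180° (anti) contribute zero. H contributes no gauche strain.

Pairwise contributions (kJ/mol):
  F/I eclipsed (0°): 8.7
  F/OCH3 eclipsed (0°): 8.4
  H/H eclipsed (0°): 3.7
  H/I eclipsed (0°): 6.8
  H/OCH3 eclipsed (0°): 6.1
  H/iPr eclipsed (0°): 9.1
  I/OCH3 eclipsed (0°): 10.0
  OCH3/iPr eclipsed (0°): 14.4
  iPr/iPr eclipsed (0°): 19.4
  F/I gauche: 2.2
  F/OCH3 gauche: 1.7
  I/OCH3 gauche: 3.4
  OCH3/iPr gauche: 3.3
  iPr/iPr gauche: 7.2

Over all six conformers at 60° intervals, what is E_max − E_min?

OCH3 at 0° is eclipsed. iPr at 0° is eclipsed with OCH3 at 0° (14.4); I at 120° is eclipsed with H at 120° (6.8); H at 240° is eclipsed with H at 240° (3.7). Total 24.9 kJ/mol.
OCH3 at 60° is staggered. iPr at 0° is gauche with OCH3 at 60° (3.3); I at 120° is gauche with OCH3 at 60° (3.4). Total 6.7 kJ/mol.
OCH3 at 120° is eclipsed. iPr at 0° is eclipsed with H at 0° (9.1); I at 120° is eclipsed with OCH3 at 120° (10.0); H at 240° is eclipsed with H at 240° (3.7). Total 22.8 kJ/mol.
OCH3 at 180° is staggered. I at 120° is gauche with OCH3 at 180° (3.4). Total 3.4 kJ/mol.
OCH3 at 240° is eclipsed. iPr at 0° is eclipsed with H at 0° (9.1); I at 120° is eclipsed with H at 120° (6.8); H at 240° is eclipsed with OCH3 at 240° (6.1). Total 22.0 kJ/mol.
OCH3 at 300° is staggered. iPr at 0° is gauche with OCH3 at 300° (3.3). Total 3.3 kJ/mol.
Max at 0° (24.9 kJ/mol), min at 300° (3.3 kJ/mol); barrier = 21.6 kJ/mol.

21.6 kJ/mol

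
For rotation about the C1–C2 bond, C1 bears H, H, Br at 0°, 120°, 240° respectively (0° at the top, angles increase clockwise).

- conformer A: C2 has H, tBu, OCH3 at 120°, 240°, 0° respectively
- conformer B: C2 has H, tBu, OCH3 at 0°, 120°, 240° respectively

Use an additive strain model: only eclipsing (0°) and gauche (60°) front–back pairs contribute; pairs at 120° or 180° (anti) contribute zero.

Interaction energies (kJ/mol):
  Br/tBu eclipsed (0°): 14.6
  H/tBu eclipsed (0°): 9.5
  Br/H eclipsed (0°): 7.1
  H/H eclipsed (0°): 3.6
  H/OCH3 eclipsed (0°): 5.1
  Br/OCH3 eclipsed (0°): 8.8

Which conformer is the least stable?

A (eclipsed): H–OCH3 eclipsed, H–H eclipsed, Br–tBu eclipsed; 5.1 + 3.6 + 14.6 = 23.3 kJ/mol.
B (eclipsed): H–H eclipsed, H–tBu eclipsed, Br–OCH3 eclipsed; 3.6 + 9.5 + 8.8 = 21.9 kJ/mol.
A has the highest total (23.3 kJ/mol).

A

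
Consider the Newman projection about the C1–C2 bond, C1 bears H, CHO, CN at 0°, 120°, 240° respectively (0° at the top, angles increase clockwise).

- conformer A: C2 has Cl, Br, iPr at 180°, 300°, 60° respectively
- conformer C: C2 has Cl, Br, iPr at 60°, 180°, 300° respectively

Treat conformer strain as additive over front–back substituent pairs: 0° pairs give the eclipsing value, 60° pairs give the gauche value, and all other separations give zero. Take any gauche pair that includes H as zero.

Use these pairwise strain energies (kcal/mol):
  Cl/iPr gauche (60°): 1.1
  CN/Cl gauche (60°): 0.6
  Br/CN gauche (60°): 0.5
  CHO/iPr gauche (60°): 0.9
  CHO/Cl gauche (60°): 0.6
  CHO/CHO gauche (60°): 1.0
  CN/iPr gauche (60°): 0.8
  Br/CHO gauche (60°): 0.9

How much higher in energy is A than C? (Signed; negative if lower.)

A is staggered. CHO at 120° is gauche with Cl at 180° (0.6); CHO at 120° is gauche with iPr at 60° (0.9); CN at 240° is gauche with Cl at 180° (0.6); CN at 240° is gauche with Br at 300° (0.5). Total 2.6 kcal/mol.
C is staggered. CHO at 120° is gauche with Cl at 60° (0.6); CHO at 120° is gauche with Br at 180° (0.9); CN at 240° is gauche with Br at 180° (0.5); CN at 240° is gauche with iPr at 300° (0.8). Total 2.8 kcal/mol.
E(A) − E(C) = 2.6 − 2.8 = -0.2 kcal/mol.

-0.2 kcal/mol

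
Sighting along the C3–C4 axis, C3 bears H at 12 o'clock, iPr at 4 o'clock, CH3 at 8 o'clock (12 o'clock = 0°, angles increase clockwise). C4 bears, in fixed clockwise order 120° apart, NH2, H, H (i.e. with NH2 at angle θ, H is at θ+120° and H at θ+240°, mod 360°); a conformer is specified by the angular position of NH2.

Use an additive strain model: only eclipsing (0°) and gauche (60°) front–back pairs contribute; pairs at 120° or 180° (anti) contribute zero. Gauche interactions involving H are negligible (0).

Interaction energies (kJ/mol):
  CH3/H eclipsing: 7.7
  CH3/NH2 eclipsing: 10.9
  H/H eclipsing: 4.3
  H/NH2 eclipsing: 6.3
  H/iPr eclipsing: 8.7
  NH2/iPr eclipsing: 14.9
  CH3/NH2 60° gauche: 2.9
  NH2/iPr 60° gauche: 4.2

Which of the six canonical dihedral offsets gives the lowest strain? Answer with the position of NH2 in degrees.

300°

NH2 at 0° (eclipsed): H–NH2 eclipsed, iPr–H eclipsed, CH3–H eclipsed; 6.3 + 8.7 + 7.7 = 22.7 kJ/mol.
NH2 at 60° (staggered): iPr–NH2 gauche; 4.2 = 4.2 kJ/mol.
NH2 at 120° (eclipsed): H–H eclipsed, iPr–NH2 eclipsed, CH3–H eclipsed; 4.3 + 14.9 + 7.7 = 26.9 kJ/mol.
NH2 at 180° (staggered): iPr–NH2 gauche, CH3–NH2 gauche; 4.2 + 2.9 = 7.1 kJ/mol.
NH2 at 240° (eclipsed): H–H eclipsed, iPr–H eclipsed, CH3–NH2 eclipsed; 4.3 + 8.7 + 10.9 = 23.9 kJ/mol.
NH2 at 300° (staggered): CH3–NH2 gauche; 2.9 = 2.9 kJ/mol.
The minimum (2.9 kJ/mol) occurs with NH2 at 300°.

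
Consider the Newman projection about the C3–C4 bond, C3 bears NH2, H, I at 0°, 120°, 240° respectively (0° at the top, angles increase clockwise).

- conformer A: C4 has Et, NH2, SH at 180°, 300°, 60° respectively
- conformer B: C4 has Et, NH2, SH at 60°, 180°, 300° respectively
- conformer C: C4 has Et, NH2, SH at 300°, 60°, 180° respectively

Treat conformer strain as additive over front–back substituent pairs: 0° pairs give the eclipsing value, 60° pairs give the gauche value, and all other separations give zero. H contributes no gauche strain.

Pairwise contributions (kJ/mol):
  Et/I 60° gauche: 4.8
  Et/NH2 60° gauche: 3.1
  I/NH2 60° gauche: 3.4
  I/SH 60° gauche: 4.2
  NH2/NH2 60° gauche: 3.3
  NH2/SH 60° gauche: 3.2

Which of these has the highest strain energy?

C

A (staggered): NH2–NH2 gauche, NH2–SH gauche, I–Et gauche, I–NH2 gauche; 3.3 + 3.2 + 4.8 + 3.4 = 14.7 kJ/mol.
B (staggered): NH2–Et gauche, NH2–SH gauche, I–NH2 gauche, I–SH gauche; 3.1 + 3.2 + 3.4 + 4.2 = 13.9 kJ/mol.
C (staggered): NH2–Et gauche, NH2–NH2 gauche, I–Et gauche, I–SH gauche; 3.1 + 3.3 + 4.8 + 4.2 = 15.4 kJ/mol.
C has the highest total (15.4 kJ/mol).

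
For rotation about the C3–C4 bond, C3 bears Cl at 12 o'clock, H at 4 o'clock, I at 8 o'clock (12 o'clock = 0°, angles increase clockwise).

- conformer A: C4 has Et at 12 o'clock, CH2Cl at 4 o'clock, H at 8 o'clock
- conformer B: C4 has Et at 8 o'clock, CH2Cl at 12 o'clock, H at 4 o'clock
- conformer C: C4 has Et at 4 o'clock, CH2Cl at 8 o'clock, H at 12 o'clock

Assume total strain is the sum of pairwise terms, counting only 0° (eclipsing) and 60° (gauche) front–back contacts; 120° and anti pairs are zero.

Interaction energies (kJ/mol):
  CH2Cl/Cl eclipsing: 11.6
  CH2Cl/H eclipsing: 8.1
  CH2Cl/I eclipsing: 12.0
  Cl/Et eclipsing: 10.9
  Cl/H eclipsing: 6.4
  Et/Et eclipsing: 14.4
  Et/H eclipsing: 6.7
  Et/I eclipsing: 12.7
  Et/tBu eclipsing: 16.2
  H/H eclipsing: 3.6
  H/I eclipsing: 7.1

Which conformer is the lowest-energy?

A (eclipsed): Cl–Et eclipsed, H–CH2Cl eclipsed, I–H eclipsed; 10.9 + 8.1 + 7.1 = 26.1 kJ/mol.
B (eclipsed): Cl–CH2Cl eclipsed, H–H eclipsed, I–Et eclipsed; 11.6 + 3.6 + 12.7 = 27.9 kJ/mol.
C (eclipsed): Cl–H eclipsed, H–Et eclipsed, I–CH2Cl eclipsed; 6.4 + 6.7 + 12.0 = 25.1 kJ/mol.
C has the lowest total (25.1 kJ/mol).

C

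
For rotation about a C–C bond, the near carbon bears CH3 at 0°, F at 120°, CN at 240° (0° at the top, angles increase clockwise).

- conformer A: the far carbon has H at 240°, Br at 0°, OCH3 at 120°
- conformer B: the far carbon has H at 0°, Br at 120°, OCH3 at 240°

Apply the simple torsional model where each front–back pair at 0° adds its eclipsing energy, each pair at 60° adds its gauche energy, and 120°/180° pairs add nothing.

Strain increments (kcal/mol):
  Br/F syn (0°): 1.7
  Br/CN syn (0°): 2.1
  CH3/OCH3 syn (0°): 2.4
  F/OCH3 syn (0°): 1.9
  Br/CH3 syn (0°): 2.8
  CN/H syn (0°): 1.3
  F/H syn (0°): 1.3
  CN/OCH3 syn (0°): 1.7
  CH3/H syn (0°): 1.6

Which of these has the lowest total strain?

B

A (eclipsed): CH3–Br eclipsed, F–OCH3 eclipsed, CN–H eclipsed; 2.8 + 1.9 + 1.3 = 6.0 kcal/mol.
B (eclipsed): CH3–H eclipsed, F–Br eclipsed, CN–OCH3 eclipsed; 1.6 + 1.7 + 1.7 = 5.0 kcal/mol.
B has the lowest total (5.0 kcal/mol).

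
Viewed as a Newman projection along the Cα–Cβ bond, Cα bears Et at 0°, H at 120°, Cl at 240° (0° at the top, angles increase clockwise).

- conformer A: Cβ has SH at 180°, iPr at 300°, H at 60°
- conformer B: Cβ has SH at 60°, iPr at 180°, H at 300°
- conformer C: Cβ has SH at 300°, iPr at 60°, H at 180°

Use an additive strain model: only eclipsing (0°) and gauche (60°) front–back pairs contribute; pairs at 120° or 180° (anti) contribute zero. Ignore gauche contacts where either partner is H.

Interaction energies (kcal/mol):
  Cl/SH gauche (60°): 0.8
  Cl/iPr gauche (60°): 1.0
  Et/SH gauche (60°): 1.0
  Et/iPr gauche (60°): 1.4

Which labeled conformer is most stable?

A is staggered. Et at 0° is gauche with iPr at 300° (1.4); Cl at 240° is gauche with SH at 180° (0.8); Cl at 240° is gauche with iPr at 300° (1.0). Total 3.2 kcal/mol.
B is staggered. Et at 0° is gauche with SH at 60° (1.0); Cl at 240° is gauche with iPr at 180° (1.0). Total 2.0 kcal/mol.
C is staggered. Et at 0° is gauche with SH at 300° (1.0); Et at 0° is gauche with iPr at 60° (1.4); Cl at 240° is gauche with SH at 300° (0.8). Total 3.2 kcal/mol.
B has the lowest total (2.0 kcal/mol).

B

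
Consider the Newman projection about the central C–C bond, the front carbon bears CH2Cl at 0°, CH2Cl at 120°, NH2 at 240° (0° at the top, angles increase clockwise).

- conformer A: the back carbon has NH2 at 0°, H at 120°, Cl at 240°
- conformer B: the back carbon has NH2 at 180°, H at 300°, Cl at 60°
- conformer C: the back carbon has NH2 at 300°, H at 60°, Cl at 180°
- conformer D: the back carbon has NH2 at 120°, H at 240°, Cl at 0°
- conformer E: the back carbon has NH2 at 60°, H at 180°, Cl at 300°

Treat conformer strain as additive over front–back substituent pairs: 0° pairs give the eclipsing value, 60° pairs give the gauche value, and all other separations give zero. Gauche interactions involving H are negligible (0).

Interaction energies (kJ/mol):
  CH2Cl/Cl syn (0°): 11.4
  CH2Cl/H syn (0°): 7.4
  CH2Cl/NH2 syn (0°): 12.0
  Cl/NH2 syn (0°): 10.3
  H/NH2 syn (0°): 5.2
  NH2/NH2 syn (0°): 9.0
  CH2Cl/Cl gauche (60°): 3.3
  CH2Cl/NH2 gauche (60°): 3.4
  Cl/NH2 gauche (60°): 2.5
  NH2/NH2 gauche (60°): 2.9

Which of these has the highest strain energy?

A

A (eclipsed): CH2Cl–NH2 eclipsed, CH2Cl–H eclipsed, NH2–Cl eclipsed; 12.0 + 7.4 + 10.3 = 29.7 kJ/mol.
B (staggered): CH2Cl–Cl gauche, CH2Cl–NH2 gauche, CH2Cl–Cl gauche, NH2–NH2 gauche; 3.3 + 3.4 + 3.3 + 2.9 = 12.9 kJ/mol.
C (staggered): CH2Cl–NH2 gauche, CH2Cl–Cl gauche, NH2–NH2 gauche, NH2–Cl gauche; 3.4 + 3.3 + 2.9 + 2.5 = 12.1 kJ/mol.
D (eclipsed): CH2Cl–Cl eclipsed, CH2Cl–NH2 eclipsed, NH2–H eclipsed; 11.4 + 12.0 + 5.2 = 28.6 kJ/mol.
E (staggered): CH2Cl–NH2 gauche, CH2Cl–Cl gauche, CH2Cl–NH2 gauche, NH2–Cl gauche; 3.4 + 3.3 + 3.4 + 2.5 = 12.6 kJ/mol.
A has the highest total (29.7 kJ/mol).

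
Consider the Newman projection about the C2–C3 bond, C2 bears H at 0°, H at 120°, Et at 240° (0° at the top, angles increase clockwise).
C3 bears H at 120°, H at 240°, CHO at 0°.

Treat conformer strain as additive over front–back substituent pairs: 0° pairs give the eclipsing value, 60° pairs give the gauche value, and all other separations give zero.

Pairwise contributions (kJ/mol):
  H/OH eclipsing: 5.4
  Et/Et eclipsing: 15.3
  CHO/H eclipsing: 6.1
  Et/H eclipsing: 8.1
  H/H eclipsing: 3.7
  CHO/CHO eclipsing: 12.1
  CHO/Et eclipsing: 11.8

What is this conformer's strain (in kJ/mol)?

17.9 kJ/mol

This conformer (eclipsed): H–CHO eclipsed, H–H eclipsed, Et–H eclipsed; 6.1 + 3.7 + 8.1 = 17.9 kJ/mol.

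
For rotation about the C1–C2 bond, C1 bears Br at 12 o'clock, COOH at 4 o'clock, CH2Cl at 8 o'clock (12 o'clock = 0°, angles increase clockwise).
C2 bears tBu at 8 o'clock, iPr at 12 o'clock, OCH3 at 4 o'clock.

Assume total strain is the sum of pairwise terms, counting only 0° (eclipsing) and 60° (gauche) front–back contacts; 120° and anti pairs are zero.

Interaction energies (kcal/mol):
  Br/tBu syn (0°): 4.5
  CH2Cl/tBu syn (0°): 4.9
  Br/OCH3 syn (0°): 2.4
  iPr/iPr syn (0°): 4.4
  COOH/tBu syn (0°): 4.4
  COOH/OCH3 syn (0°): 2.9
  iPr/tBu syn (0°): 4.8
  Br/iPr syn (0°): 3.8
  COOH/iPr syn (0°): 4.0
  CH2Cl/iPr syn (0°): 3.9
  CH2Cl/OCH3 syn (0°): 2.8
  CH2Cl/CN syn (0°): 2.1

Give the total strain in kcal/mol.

11.6 kcal/mol

This conformer (eclipsed): Br–iPr eclipsed, COOH–OCH3 eclipsed, CH2Cl–tBu eclipsed; 3.8 + 2.9 + 4.9 = 11.6 kcal/mol.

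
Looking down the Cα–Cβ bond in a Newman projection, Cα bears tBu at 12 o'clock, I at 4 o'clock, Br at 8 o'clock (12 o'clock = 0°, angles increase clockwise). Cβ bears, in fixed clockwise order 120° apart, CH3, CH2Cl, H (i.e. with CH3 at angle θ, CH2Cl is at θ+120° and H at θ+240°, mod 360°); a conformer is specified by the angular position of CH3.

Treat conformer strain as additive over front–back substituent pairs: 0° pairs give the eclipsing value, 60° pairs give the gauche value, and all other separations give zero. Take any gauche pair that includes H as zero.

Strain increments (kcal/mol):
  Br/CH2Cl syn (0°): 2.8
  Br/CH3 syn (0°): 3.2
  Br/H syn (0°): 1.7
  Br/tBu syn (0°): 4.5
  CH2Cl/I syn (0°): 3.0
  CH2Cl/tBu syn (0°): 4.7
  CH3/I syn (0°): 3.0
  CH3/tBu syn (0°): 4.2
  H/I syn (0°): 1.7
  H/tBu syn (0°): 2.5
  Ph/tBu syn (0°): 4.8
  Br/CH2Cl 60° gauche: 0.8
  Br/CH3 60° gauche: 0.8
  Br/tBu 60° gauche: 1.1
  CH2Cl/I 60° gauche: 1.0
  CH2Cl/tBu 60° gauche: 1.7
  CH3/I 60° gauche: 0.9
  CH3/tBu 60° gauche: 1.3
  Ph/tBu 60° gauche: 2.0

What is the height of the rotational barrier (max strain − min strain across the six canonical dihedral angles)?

CH3 at 0° (eclipsed): tBu(0°)/CH3(0°) eclipsed 4.2; I(120°)/CH2Cl(120°) eclipsed 3.0; Br(240°)/H(240°) eclipsed 1.7 → 8.9 kcal/mol.
CH3 at 60° (staggered): tBu(0°)/CH3(60°) gauche 1.3; I(120°)/CH3(60°) gauche 0.9; I(120°)/CH2Cl(180°) gauche 1.0; Br(240°)/CH2Cl(180°) gauche 0.8 → 4.0 kcal/mol.
CH3 at 120° (eclipsed): tBu(0°)/H(0°) eclipsed 2.5; I(120°)/CH3(120°) eclipsed 3.0; Br(240°)/CH2Cl(240°) eclipsed 2.8 → 8.3 kcal/mol.
CH3 at 180° (staggered): tBu(0°)/CH2Cl(300°) gauche 1.7; I(120°)/CH3(180°) gauche 0.9; Br(240°)/CH3(180°) gauche 0.8; Br(240°)/CH2Cl(300°) gauche 0.8 → 4.2 kcal/mol.
CH3 at 240° (eclipsed): tBu(0°)/CH2Cl(0°) eclipsed 4.7; I(120°)/H(120°) eclipsed 1.7; Br(240°)/CH3(240°) eclipsed 3.2 → 9.6 kcal/mol.
CH3 at 300° (staggered): tBu(0°)/CH3(300°) gauche 1.3; tBu(0°)/CH2Cl(60°) gauche 1.7; I(120°)/CH2Cl(60°) gauche 1.0; Br(240°)/CH3(300°) gauche 0.8 → 4.8 kcal/mol.
Max at 240° (9.6 kcal/mol), min at 60° (4.0 kcal/mol); barrier = 5.6 kcal/mol.

5.6 kcal/mol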